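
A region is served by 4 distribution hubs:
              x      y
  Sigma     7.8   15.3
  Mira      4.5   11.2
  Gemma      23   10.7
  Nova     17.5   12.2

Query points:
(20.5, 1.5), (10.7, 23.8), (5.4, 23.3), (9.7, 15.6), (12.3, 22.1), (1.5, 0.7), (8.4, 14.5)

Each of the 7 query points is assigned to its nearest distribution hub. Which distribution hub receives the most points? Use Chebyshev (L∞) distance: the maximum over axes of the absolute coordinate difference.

Sigma

(20.5, 1.5) — d to each: Sigma:13.8, Mira:16, Gemma:9.2, Nova:10.7 → nearest is Gemma
(10.7, 23.8) — d to each: Sigma:8.5, Mira:12.6, Gemma:13.1, Nova:11.6 → nearest is Sigma
(5.4, 23.3) — d to each: Sigma:8, Mira:12.1, Gemma:17.6, Nova:12.1 → nearest is Sigma
(9.7, 15.6) — d to each: Sigma:1.9, Mira:5.2, Gemma:13.3, Nova:7.8 → nearest is Sigma
(12.3, 22.1) — d to each: Sigma:6.8, Mira:10.9, Gemma:11.4, Nova:9.9 → nearest is Sigma
(1.5, 0.7) — d to each: Sigma:14.6, Mira:10.5, Gemma:21.5, Nova:16 → nearest is Mira
(8.4, 14.5) — d to each: Sigma:0.8, Mira:3.9, Gemma:14.6, Nova:9.1 → nearest is Sigma
Tally — Sigma:5, Mira:1, Gemma:1. Sigma captures the most (5).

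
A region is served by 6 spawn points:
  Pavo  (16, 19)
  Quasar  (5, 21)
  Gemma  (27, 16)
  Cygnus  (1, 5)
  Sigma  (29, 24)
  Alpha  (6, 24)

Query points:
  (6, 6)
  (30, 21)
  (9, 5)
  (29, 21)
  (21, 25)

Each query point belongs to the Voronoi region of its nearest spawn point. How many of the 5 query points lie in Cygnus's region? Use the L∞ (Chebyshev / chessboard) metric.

(6, 6) — d to each: Pavo:13, Quasar:15, Gemma:21, Cygnus:5, Sigma:23, Alpha:18 → nearest is Cygnus
(30, 21) — d to each: Pavo:14, Quasar:25, Gemma:5, Cygnus:29, Sigma:3, Alpha:24 → nearest is Sigma
(9, 5) — d to each: Pavo:14, Quasar:16, Gemma:18, Cygnus:8, Sigma:20, Alpha:19 → nearest is Cygnus
(29, 21) — d to each: Pavo:13, Quasar:24, Gemma:5, Cygnus:28, Sigma:3, Alpha:23 → nearest is Sigma
(21, 25) — d to each: Pavo:6, Quasar:16, Gemma:9, Cygnus:20, Sigma:8, Alpha:15 → nearest is Pavo
2 of the 5 points have Cygnus as nearest.

2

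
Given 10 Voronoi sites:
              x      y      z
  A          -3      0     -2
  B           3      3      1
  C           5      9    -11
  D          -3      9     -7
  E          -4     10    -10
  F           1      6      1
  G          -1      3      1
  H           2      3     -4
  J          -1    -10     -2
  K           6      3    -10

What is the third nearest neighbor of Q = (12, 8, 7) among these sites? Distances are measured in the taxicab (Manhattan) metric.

d(Q,A) = |12−(-3)| + |8−0| + |7−(-2)| = 15 + 8 + 9 = 32
d(Q,B) = |12−3| + |8−3| + |7−1| = 9 + 5 + 6 = 20
d(Q,C) = |12−5| + |8−9| + |7−(-11)| = 7 + 1 + 18 = 26
d(Q,D) = |12−(-3)| + |8−9| + |7−(-7)| = 15 + 1 + 14 = 30
d(Q,E) = |12−(-4)| + |8−10| + |7−(-10)| = 16 + 2 + 17 = 35
d(Q,F) = |12−1| + |8−6| + |7−1| = 11 + 2 + 6 = 19
d(Q,G) = |12−(-1)| + |8−3| + |7−1| = 13 + 5 + 6 = 24
d(Q,H) = |12−2| + |8−3| + |7−(-4)| = 10 + 5 + 11 = 26
d(Q,J) = |12−(-1)| + |8−(-10)| + |7−(-2)| = 13 + 18 + 9 = 40
d(Q,K) = |12−6| + |8−3| + |7−(-10)| = 6 + 5 + 17 = 28
Sorted ascending: F, B, G, C, … — the third-nearest is G.

G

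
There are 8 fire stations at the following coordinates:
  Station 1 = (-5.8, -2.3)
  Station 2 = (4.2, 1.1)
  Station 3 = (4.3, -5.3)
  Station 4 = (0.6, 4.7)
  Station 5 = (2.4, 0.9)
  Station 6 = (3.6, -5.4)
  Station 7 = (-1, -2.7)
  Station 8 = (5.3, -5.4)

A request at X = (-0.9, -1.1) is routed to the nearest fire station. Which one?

Squared Euclidean distances:
d²(X, Station 1) = 24.01 + 1.44 = 25.45
d²(X, Station 2) = 26.01 + 4.84 = 30.85
d²(X, Station 3) = 27.04 + 17.64 = 44.68
d²(X, Station 4) = 2.25 + 33.64 = 35.89
d²(X, Station 5) = 10.89 + 4 = 14.89
d²(X, Station 6) = 20.25 + 18.49 = 38.74
d²(X, Station 7) = 0.01 + 2.56 = 2.57
d²(X, Station 8) = 38.44 + 18.49 = 56.93
Minimum is at Station 7.

Station 7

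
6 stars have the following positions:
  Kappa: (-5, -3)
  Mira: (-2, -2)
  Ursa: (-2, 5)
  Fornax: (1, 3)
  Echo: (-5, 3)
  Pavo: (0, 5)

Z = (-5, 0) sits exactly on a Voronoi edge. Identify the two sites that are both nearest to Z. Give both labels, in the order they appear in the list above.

Kappa and Echo

Squared distances from Z to each site:
d²(Z, Kappa) = 0 + 9 = 9
d²(Z, Mira) = 9 + 4 = 13
d²(Z, Ursa) = 9 + 25 = 34
d²(Z, Fornax) = 36 + 9 = 45
d²(Z, Echo) = 0 + 9 = 9
d²(Z, Pavo) = 25 + 25 = 50
Z is equidistant from Kappa and Echo (both at squared distance 9), and every other site is strictly farther — so Z lies on the Kappa–Echo Voronoi edge.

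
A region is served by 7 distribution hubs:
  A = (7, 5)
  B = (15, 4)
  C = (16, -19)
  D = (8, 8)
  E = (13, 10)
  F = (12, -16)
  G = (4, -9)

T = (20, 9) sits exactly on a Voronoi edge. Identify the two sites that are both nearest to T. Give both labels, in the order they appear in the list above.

Squared distances from T to each site:
|TA|² = (20−7)² + (9−5)² = 169 + 16 = 185
|TB|² = (20−15)² + (9−4)² = 25 + 25 = 50
|TC|² = (20−16)² + (9−(-19))² = 16 + 784 = 800
|TD|² = (20−8)² + (9−8)² = 144 + 1 = 145
|TE|² = (20−13)² + (9−10)² = 49 + 1 = 50
|TF|² = (20−12)² + (9−(-16))² = 64 + 625 = 689
|TG|² = (20−4)² + (9−(-9))² = 256 + 324 = 580
T is equidistant from B and E (both at squared distance 50), and every other site is strictly farther — so T lies on the B–E Voronoi edge.

B and E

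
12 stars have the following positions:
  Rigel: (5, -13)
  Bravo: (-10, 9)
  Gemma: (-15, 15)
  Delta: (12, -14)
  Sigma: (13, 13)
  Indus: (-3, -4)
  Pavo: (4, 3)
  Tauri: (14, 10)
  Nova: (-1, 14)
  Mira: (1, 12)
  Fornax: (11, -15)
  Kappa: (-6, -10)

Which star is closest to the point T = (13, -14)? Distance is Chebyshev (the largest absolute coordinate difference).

d(T, Rigel) = max(8, 1) = 8
d(T, Bravo) = max(23, 23) = 23
d(T, Gemma) = max(28, 29) = 29
d(T, Delta) = max(1, 0) = 1
d(T, Sigma) = max(0, 27) = 27
d(T, Indus) = max(16, 10) = 16
d(T, Pavo) = max(9, 17) = 17
d(T, Tauri) = max(1, 24) = 24
d(T, Nova) = max(14, 28) = 28
d(T, Mira) = max(12, 26) = 26
d(T, Fornax) = max(2, 1) = 2
d(T, Kappa) = max(19, 4) = 19
The smallest is to Delta, so T lies in the Voronoi region of Delta.

Delta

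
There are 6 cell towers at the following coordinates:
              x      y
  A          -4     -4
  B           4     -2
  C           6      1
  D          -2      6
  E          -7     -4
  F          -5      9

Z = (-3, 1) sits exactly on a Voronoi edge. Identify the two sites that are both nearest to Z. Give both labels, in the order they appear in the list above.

A and D

Squared distances from Z to each site:
|ZA|² = 1 + 25 = 26
|ZB|² = 49 + 9 = 58
|ZC|² = 81 + 0 = 81
|ZD|² = 1 + 25 = 26
|ZE|² = 16 + 25 = 41
|ZF|² = 4 + 64 = 68
Z is equidistant from A and D (both at squared distance 26), and every other site is strictly farther — so Z lies on the A–D Voronoi edge.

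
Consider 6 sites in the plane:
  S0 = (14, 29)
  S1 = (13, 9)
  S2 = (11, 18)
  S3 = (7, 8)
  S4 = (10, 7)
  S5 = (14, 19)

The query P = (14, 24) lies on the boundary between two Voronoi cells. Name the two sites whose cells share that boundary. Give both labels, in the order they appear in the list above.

Squared distances from P to each site:
|PS0|² = (14−14)² + (24−29)² = 0 + 25 = 25
|PS1|² = (14−13)² + (24−9)² = 1 + 225 = 226
|PS2|² = (14−11)² + (24−18)² = 9 + 36 = 45
|PS3|² = (14−7)² + (24−8)² = 49 + 256 = 305
|PS4|² = (14−10)² + (24−7)² = 16 + 289 = 305
|PS5|² = (14−14)² + (24−19)² = 0 + 25 = 25
P is equidistant from S0 and S5 (both at squared distance 25), and every other site is strictly farther — so P lies on the S0–S5 Voronoi edge.

S0 and S5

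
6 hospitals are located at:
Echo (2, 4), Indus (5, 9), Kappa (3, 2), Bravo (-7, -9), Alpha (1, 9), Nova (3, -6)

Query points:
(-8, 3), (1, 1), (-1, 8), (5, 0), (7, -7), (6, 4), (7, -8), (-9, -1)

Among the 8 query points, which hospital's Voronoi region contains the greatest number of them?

(-8, 3) — d² to each: Echo:101, Indus:205, Kappa:122, Bravo:145, Alpha:117, Nova:202 → nearest is Echo
(1, 1) — d² to each: Echo:10, Indus:80, Kappa:5, Bravo:164, Alpha:64, Nova:53 → nearest is Kappa
(-1, 8) — d² to each: Echo:25, Indus:37, Kappa:52, Bravo:325, Alpha:5, Nova:212 → nearest is Alpha
(5, 0) — d² to each: Echo:25, Indus:81, Kappa:8, Bravo:225, Alpha:97, Nova:40 → nearest is Kappa
(7, -7) — d² to each: Echo:146, Indus:260, Kappa:97, Bravo:200, Alpha:292, Nova:17 → nearest is Nova
(6, 4) — d² to each: Echo:16, Indus:26, Kappa:13, Bravo:338, Alpha:50, Nova:109 → nearest is Kappa
(7, -8) — d² to each: Echo:169, Indus:293, Kappa:116, Bravo:197, Alpha:325, Nova:20 → nearest is Nova
(-9, -1) — d² to each: Echo:146, Indus:296, Kappa:153, Bravo:68, Alpha:200, Nova:169 → nearest is Bravo
Tally — Echo:1, Kappa:3, Bravo:1, Alpha:1, Nova:2. Kappa captures the most (3).

Kappa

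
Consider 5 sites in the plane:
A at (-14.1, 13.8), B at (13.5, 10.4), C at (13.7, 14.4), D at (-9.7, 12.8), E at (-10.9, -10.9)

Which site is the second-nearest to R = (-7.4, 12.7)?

A

Since √ is increasing, it suffices to compare squared distances:
|RA|² = (-7.4−(-14.1))² + (12.7−13.8)² = 44.89 + 1.21 = 46.1
|RB|² = (-7.4−13.5)² + (12.7−10.4)² = 436.81 + 5.29 = 442.1
|RC|² = (-7.4−13.7)² + (12.7−14.4)² = 445.21 + 2.89 = 448.1
|RD|² = (-7.4−(-9.7))² + (12.7−12.8)² = 5.29 + 0.01 = 5.3
|RE|² = (-7.4−(-10.9))² + (12.7−(-10.9))² = 12.25 + 556.96 = 569.21
Sorted ascending: D, A, B, … — the second-nearest is A.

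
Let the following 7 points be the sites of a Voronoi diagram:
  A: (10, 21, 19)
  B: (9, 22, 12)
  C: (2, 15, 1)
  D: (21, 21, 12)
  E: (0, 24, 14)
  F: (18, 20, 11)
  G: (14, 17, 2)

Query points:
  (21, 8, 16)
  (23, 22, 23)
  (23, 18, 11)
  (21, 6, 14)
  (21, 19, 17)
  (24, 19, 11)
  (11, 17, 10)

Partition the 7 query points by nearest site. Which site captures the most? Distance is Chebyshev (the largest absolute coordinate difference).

D

(21, 8, 16) — d to each: A:13, B:14, C:19, D:13, E:21, F:12, G:14 → nearest is F
(23, 22, 23) — d to each: A:13, B:14, C:22, D:11, E:23, F:12, G:21 → nearest is D
(23, 18, 11) — d to each: A:13, B:14, C:21, D:3, E:23, F:5, G:9 → nearest is D
(21, 6, 14) — d to each: A:15, B:16, C:19, D:15, E:21, F:14, G:12 → nearest is G
(21, 19, 17) — d to each: A:11, B:12, C:19, D:5, E:21, F:6, G:15 → nearest is D
(24, 19, 11) — d to each: A:14, B:15, C:22, D:3, E:24, F:6, G:10 → nearest is D
(11, 17, 10) — d to each: A:9, B:5, C:9, D:10, E:11, F:7, G:8 → nearest is B
Tally — B:1, D:4, F:1, G:1. D captures the most (4).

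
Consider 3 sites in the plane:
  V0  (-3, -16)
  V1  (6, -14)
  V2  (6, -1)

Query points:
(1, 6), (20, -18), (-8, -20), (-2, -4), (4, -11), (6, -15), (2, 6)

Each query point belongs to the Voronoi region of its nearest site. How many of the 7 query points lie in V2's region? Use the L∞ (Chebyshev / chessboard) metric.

(1, 6) — d to each: V0:22, V1:20, V2:7 → nearest is V2
(20, -18) — d to each: V0:23, V1:14, V2:17 → nearest is V1
(-8, -20) — d to each: V0:5, V1:14, V2:19 → nearest is V0
(-2, -4) — d to each: V0:12, V1:10, V2:8 → nearest is V2
(4, -11) — d to each: V0:7, V1:3, V2:10 → nearest is V1
(6, -15) — d to each: V0:9, V1:1, V2:14 → nearest is V1
(2, 6) — d to each: V0:22, V1:20, V2:7 → nearest is V2
3 of the 7 points have V2 as nearest.

3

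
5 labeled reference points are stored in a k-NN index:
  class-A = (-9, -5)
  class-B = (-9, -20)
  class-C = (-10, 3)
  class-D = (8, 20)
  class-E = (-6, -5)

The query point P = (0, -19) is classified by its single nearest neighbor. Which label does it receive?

class-B

Compare squared distances (the ordering matches that of the actual distances):
d²(P, class-A) = (0−(-9))² + (-19−(-5))² = 81 + 196 = 277
d²(P, class-B) = (0−(-9))² + (-19−(-20))² = 81 + 1 = 82
d²(P, class-C) = (0−(-10))² + (-19−3)² = 100 + 484 = 584
d²(P, class-D) = (0−8)² + (-19−20)² = 64 + 1521 = 1585
d²(P, class-E) = (0−(-6))² + (-19−(-5))² = 36 + 196 = 232
The smallest is to class-B, so P lies in the Voronoi region of class-B.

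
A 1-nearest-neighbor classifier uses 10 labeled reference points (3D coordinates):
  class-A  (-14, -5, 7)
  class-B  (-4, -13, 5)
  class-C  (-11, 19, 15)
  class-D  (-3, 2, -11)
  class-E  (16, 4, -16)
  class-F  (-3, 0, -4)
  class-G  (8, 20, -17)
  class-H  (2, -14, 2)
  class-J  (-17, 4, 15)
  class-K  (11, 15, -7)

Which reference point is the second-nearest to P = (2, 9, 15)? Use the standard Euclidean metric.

Since √ is increasing, it suffices to compare squared distances:
d²(P, class-A) = 256 + 196 + 64 = 516
d²(P, class-B) = 36 + 484 + 100 = 620
d²(P, class-C) = 169 + 100 + 0 = 269
d²(P, class-D) = 25 + 49 + 676 = 750
d²(P, class-E) = 196 + 25 + 961 = 1182
d²(P, class-F) = 25 + 81 + 361 = 467
d²(P, class-G) = 36 + 121 + 1024 = 1181
d²(P, class-H) = 0 + 529 + 169 = 698
d²(P, class-J) = 361 + 25 + 0 = 386
d²(P, class-K) = 81 + 36 + 484 = 601
Sorted ascending: class-C, class-J, class-F, … — the second-nearest is class-J.

class-J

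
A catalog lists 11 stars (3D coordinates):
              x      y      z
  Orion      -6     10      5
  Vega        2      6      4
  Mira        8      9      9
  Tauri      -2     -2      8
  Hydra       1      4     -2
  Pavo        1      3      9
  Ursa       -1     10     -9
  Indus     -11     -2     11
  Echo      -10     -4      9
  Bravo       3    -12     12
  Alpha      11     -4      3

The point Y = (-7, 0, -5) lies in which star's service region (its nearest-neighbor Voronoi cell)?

Hydra

Squared Euclidean distances:
d²(Y, Orion) = (-7−(-6))² + (0−10)² + (-5−5)² = 1 + 100 + 100 = 201
d²(Y, Vega) = (-7−2)² + (0−6)² + (-5−4)² = 81 + 36 + 81 = 198
d²(Y, Mira) = (-7−8)² + (0−9)² + (-5−9)² = 225 + 81 + 196 = 502
d²(Y, Tauri) = (-7−(-2))² + (0−(-2))² + (-5−8)² = 25 + 4 + 169 = 198
d²(Y, Hydra) = (-7−1)² + (0−4)² + (-5−(-2))² = 64 + 16 + 9 = 89
d²(Y, Pavo) = (-7−1)² + (0−3)² + (-5−9)² = 64 + 9 + 196 = 269
d²(Y, Ursa) = (-7−(-1))² + (0−10)² + (-5−(-9))² = 36 + 100 + 16 = 152
d²(Y, Indus) = (-7−(-11))² + (0−(-2))² + (-5−11)² = 16 + 4 + 256 = 276
d²(Y, Echo) = (-7−(-10))² + (0−(-4))² + (-5−9)² = 9 + 16 + 196 = 221
d²(Y, Bravo) = (-7−3)² + (0−(-12))² + (-5−12)² = 100 + 144 + 289 = 533
d²(Y, Alpha) = (-7−11)² + (0−(-4))² + (-5−3)² = 324 + 16 + 64 = 404
The smallest is to Hydra, so Y lies in the Voronoi region of Hydra.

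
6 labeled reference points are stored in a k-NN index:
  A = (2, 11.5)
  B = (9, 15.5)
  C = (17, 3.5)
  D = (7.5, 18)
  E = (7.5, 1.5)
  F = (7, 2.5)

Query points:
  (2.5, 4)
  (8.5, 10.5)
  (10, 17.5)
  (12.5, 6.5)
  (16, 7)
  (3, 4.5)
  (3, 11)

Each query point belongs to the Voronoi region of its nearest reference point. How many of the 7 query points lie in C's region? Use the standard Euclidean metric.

2

(2.5, 4) — d² to each: A:56.5, B:174.5, C:210.5, D:221, E:31.25, F:22.5 → nearest is F
(8.5, 10.5) — d² to each: A:43.25, B:25.25, C:121.25, D:57.25, E:82, F:66.25 → nearest is B
(10, 17.5) — d² to each: A:100, B:5, C:245, D:6.5, E:262.25, F:234 → nearest is B
(12.5, 6.5) — d² to each: A:135.25, B:93.25, C:29.25, D:157.25, E:50, F:46.25 → nearest is C
(16, 7) — d² to each: A:216.25, B:121.25, C:13.25, D:193.25, E:102.5, F:101.25 → nearest is C
(3, 4.5) — d² to each: A:50, B:157, C:197, D:202.5, E:29.25, F:20 → nearest is F
(3, 11) — d² to each: A:1.25, B:56.25, C:252.25, D:69.25, E:110.5, F:88.25 → nearest is A
2 of the 7 points have C as nearest.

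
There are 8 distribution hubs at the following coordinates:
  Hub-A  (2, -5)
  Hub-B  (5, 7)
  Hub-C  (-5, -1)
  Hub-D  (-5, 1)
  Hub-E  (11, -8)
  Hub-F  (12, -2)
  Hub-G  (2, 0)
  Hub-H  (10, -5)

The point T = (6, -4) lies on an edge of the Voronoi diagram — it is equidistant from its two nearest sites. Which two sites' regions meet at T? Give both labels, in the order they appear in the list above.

Hub-A and Hub-H

Squared distances from T to each site:
d²(T, Hub-A) = 16 + 1 = 17
d²(T, Hub-B) = 1 + 121 = 122
d²(T, Hub-C) = 121 + 9 = 130
d²(T, Hub-D) = 121 + 25 = 146
d²(T, Hub-E) = 25 + 16 = 41
d²(T, Hub-F) = 36 + 4 = 40
d²(T, Hub-G) = 16 + 16 = 32
d²(T, Hub-H) = 16 + 1 = 17
T is equidistant from Hub-A and Hub-H (both at squared distance 17), and every other site is strictly farther — so T lies on the Hub-A–Hub-H Voronoi edge.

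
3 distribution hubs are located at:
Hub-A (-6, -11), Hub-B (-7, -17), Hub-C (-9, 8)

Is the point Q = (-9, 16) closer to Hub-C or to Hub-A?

Hub-C

Compare squared distances:
d²(Q, Hub-C) = (-9−(-9))² + (16−8)² = 0 + 64 = 64
d²(Q, Hub-A) = (-9−(-6))² + (16−(-11))² = 9 + 729 = 738
64 < 738, so Hub-C is closer.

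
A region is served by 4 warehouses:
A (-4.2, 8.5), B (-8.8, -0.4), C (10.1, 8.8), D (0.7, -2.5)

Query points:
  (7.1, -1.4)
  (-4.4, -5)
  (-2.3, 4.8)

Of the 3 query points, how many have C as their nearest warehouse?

(7.1, -1.4) — d² to each: A:225.7, B:253.81, C:113.04, D:42.17 → nearest is D
(-4.4, -5) — d² to each: A:182.29, B:40.52, C:400.69, D:32.26 → nearest is D
(-2.3, 4.8) — d² to each: A:17.3, B:69.29, C:169.76, D:62.29 → nearest is A
0 of the 3 points have C as nearest.

0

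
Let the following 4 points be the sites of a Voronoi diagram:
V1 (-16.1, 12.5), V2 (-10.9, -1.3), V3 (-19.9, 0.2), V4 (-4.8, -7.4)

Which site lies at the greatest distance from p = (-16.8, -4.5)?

Compare squared distances (the ordering matches that of the actual distances):
|pV1|² = (-16.8−(-16.1))² + (-4.5−12.5)² = 0.49 + 289 = 289.49
|pV2|² = (-16.8−(-10.9))² + (-4.5−(-1.3))² = 34.81 + 10.24 = 45.05
|pV3|² = (-16.8−(-19.9))² + (-4.5−0.2)² = 9.61 + 22.09 = 31.7
|pV4|² = (-16.8−(-4.8))² + (-4.5−(-7.4))² = 144 + 8.41 = 152.41
The largest is to V1.

V1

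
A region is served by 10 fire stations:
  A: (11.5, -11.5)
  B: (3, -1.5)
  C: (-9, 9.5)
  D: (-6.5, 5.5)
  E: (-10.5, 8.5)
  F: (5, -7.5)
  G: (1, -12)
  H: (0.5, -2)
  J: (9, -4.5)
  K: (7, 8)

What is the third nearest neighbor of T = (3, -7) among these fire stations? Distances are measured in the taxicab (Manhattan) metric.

G

d(T,A) = 8.5 + 4.5 = 13
d(T,B) = 0 + 5.5 = 5.5
d(T,C) = 12 + 16.5 = 28.5
d(T,D) = 9.5 + 12.5 = 22
d(T,E) = 13.5 + 15.5 = 29
d(T,F) = 2 + 0.5 = 2.5
d(T,G) = 2 + 5 = 7
d(T,H) = 2.5 + 5 = 7.5
d(T,J) = 6 + 2.5 = 8.5
d(T,K) = 4 + 15 = 19
Sorted ascending: F, B, G, H, … — the third-nearest is G.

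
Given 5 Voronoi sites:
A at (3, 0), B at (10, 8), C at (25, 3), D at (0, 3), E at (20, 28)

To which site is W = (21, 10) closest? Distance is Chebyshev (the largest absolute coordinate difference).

C

d(W,A) = max(18, 10) = 18
d(W,B) = max(11, 2) = 11
d(W,C) = max(4, 7) = 7
d(W,D) = max(21, 7) = 21
d(W,E) = max(1, 18) = 18
Minimum is at C.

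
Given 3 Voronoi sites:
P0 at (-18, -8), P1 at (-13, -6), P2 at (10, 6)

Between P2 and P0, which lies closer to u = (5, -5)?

Compare squared distances:
|uP2|² = (5−10)² + (-5−6)² = 25 + 121 = 146
|uP0|² = (5−(-18))² + (-5−(-8))² = 529 + 9 = 538
146 < 538, so P2 is closer.

P2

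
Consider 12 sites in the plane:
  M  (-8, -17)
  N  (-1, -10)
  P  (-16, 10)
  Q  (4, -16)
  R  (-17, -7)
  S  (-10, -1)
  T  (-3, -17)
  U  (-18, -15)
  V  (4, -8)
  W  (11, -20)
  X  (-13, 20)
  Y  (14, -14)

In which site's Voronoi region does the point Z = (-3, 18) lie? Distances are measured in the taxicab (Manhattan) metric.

X

d(Z,M) = 5 + 35 = 40
d(Z,N) = 2 + 28 = 30
d(Z,P) = 13 + 8 = 21
d(Z,Q) = 7 + 34 = 41
d(Z,R) = 14 + 25 = 39
d(Z,S) = 7 + 19 = 26
d(Z,T) = 0 + 35 = 35
d(Z,U) = 15 + 33 = 48
d(Z,V) = 7 + 26 = 33
d(Z,W) = 14 + 38 = 52
d(Z,X) = 10 + 2 = 12
d(Z,Y) = 17 + 32 = 49
The smallest is to X, so Z lies in the Voronoi region of X.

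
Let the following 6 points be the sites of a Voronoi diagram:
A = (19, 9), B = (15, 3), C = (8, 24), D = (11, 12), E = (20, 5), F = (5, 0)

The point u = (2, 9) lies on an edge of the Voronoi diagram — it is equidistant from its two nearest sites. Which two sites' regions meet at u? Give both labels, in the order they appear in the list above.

D and F

Squared distances from u to each site:
|uA|² = (2−19)² + (9−9)² = 289 + 0 = 289
|uB|² = (2−15)² + (9−3)² = 169 + 36 = 205
|uC|² = (2−8)² + (9−24)² = 36 + 225 = 261
|uD|² = (2−11)² + (9−12)² = 81 + 9 = 90
|uE|² = (2−20)² + (9−5)² = 324 + 16 = 340
|uF|² = (2−5)² + (9−0)² = 9 + 81 = 90
u is equidistant from D and F (both at squared distance 90), and every other site is strictly farther — so u lies on the D–F Voronoi edge.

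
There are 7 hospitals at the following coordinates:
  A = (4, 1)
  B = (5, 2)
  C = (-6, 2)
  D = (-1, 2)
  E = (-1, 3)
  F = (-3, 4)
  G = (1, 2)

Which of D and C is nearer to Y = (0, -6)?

D

Compare squared distances:
|YD|² = (0−(-1))² + (-6−2)² = 1 + 64 = 65
|YC|² = (0−(-6))² + (-6−2)² = 36 + 64 = 100
65 < 100, so D is closer.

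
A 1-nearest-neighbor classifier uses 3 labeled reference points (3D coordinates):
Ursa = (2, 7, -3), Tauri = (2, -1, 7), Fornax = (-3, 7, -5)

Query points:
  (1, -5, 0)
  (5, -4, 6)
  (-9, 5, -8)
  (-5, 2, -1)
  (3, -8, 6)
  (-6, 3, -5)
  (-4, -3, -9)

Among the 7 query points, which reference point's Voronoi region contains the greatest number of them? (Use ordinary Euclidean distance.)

Fornax

(1, -5, 0) — d² to each: Ursa:154, Tauri:66, Fornax:185 → nearest is Tauri
(5, -4, 6) — d² to each: Ursa:211, Tauri:19, Fornax:306 → nearest is Tauri
(-9, 5, -8) — d² to each: Ursa:150, Tauri:382, Fornax:49 → nearest is Fornax
(-5, 2, -1) — d² to each: Ursa:78, Tauri:122, Fornax:45 → nearest is Fornax
(3, -8, 6) — d² to each: Ursa:307, Tauri:51, Fornax:382 → nearest is Tauri
(-6, 3, -5) — d² to each: Ursa:84, Tauri:224, Fornax:25 → nearest is Fornax
(-4, -3, -9) — d² to each: Ursa:172, Tauri:296, Fornax:117 → nearest is Fornax
Tally — Tauri:3, Fornax:4. Fornax captures the most (4).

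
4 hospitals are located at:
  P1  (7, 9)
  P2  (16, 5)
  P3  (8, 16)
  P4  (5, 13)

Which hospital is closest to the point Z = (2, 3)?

P1

Compare squared distances (the ordering matches that of the actual distances):
|ZP1|² = (2−7)² + (3−9)² = 25 + 36 = 61
|ZP2|² = (2−16)² + (3−5)² = 196 + 4 = 200
|ZP3|² = (2−8)² + (3−16)² = 36 + 169 = 205
|ZP4|² = (2−5)² + (3−13)² = 9 + 100 = 109
Minimum is at P1.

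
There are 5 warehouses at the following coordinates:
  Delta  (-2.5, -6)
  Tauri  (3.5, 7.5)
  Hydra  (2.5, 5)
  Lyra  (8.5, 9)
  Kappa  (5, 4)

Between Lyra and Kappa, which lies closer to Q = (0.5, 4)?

Compare squared distances:
d²(Q, Lyra) = (0.5−8.5)² + (4−9)² = 64 + 25 = 89
d²(Q, Kappa) = (0.5−5)² + (4−4)² = 20.25 + 0 = 20.25
89 > 20.25, so Kappa is closer.

Kappa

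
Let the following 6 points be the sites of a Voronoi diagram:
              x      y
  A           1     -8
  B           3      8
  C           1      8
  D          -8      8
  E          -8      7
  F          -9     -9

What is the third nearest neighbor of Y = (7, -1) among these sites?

C

Squared Euclidean distances:
|YA|² = (7−1)² + (-1−(-8))² = 36 + 49 = 85
|YB|² = (7−3)² + (-1−8)² = 16 + 81 = 97
|YC|² = (7−1)² + (-1−8)² = 36 + 81 = 117
|YD|² = (7−(-8))² + (-1−8)² = 225 + 81 = 306
|YE|² = (7−(-8))² + (-1−7)² = 225 + 64 = 289
|YF|² = (7−(-9))² + (-1−(-9))² = 256 + 64 = 320
Sorted ascending: A, B, C, E, … — the third-nearest is C.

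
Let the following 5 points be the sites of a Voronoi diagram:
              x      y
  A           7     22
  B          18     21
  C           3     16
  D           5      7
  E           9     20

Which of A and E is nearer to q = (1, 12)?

Compare squared distances:
|qA|² = (1−7)² + (12−22)² = 36 + 100 = 136
|qE|² = (1−9)² + (12−20)² = 64 + 64 = 128
136 > 128, so E is closer.

E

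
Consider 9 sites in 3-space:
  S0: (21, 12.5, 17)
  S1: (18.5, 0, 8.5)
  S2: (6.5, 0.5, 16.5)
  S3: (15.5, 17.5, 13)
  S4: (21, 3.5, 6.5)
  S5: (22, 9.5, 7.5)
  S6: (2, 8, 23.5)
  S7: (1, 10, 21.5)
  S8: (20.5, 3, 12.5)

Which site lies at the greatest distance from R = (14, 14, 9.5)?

S6

Compare squared distances (the ordering matches that of the actual distances):
|RS0|² = 49 + 2.25 + 56.25 = 107.5
|RS1|² = 20.25 + 196 + 1 = 217.25
|RS2|² = 56.25 + 182.25 + 49 = 287.5
|RS3|² = 2.25 + 12.25 + 12.25 = 26.75
|RS4|² = 49 + 110.25 + 9 = 168.25
|RS5|² = 64 + 20.25 + 4 = 88.25
|RS6|² = 144 + 36 + 196 = 376
|RS7|² = 169 + 16 + 144 = 329
|RS8|² = 42.25 + 121 + 9 = 172.25
The largest is to S6.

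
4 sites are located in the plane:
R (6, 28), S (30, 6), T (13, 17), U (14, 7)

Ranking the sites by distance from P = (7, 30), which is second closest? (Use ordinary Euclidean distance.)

Compare squared distances (the ordering matches that of the actual distances):
|PR|² = (7−6)² + (30−28)² = 1 + 4 = 5
|PS|² = (7−30)² + (30−6)² = 529 + 576 = 1105
|PT|² = (7−13)² + (30−17)² = 36 + 169 = 205
|PU|² = (7−14)² + (30−7)² = 49 + 529 = 578
Sorted ascending: R, T, U, … — the second-nearest is T.

T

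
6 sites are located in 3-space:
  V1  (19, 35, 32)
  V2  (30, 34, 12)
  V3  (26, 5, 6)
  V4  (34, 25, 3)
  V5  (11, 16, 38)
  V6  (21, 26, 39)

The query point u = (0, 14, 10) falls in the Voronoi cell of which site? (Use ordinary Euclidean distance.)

Since √ is increasing, it suffices to compare squared distances:
|uV1|² = (0−19)² + (14−35)² + (10−32)² = 361 + 441 + 484 = 1286
|uV2|² = (0−30)² + (14−34)² + (10−12)² = 900 + 400 + 4 = 1304
|uV3|² = (0−26)² + (14−5)² + (10−6)² = 676 + 81 + 16 = 773
|uV4|² = (0−34)² + (14−25)² + (10−3)² = 1156 + 121 + 49 = 1326
|uV5|² = (0−11)² + (14−16)² + (10−38)² = 121 + 4 + 784 = 909
|uV6|² = (0−21)² + (14−26)² + (10−39)² = 441 + 144 + 841 = 1426
The smallest is to V3, so u lies in the Voronoi region of V3.

V3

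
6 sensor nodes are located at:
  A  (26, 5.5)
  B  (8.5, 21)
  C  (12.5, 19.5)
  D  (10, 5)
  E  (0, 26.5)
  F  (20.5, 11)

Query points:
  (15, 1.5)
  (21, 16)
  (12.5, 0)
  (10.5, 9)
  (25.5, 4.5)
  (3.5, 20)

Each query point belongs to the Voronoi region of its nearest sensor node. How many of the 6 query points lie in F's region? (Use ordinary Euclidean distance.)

(15, 1.5) — d² to each: A:137, B:422.5, C:330.25, D:37.25, E:850, F:120.5 → nearest is D
(21, 16) — d² to each: A:135.25, B:181.25, C:84.5, D:242, E:551.25, F:25.25 → nearest is F
(12.5, 0) — d² to each: A:212.5, B:457, C:380.25, D:31.25, E:858.5, F:185 → nearest is D
(10.5, 9) — d² to each: A:252.5, B:148, C:114.25, D:16.25, E:416.5, F:104 → nearest is D
(25.5, 4.5) — d² to each: A:1.25, B:561.25, C:394, D:240.5, E:1134.25, F:67.25 → nearest is A
(3.5, 20) — d² to each: A:716.5, B:26, C:81.25, D:267.25, E:54.5, F:370 → nearest is B
1 of the 6 points has F as nearest.

1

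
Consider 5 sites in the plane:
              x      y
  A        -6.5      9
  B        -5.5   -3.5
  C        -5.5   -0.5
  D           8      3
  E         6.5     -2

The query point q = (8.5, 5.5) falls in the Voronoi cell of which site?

D

Since √ is increasing, it suffices to compare squared distances:
|qA|² = (8.5−(-6.5))² + (5.5−9)² = 225 + 12.25 = 237.25
|qB|² = (8.5−(-5.5))² + (5.5−(-3.5))² = 196 + 81 = 277
|qC|² = (8.5−(-5.5))² + (5.5−(-0.5))² = 196 + 36 = 232
|qD|² = (8.5−8)² + (5.5−3)² = 0.25 + 6.25 = 6.5
|qE|² = (8.5−6.5)² + (5.5−(-2))² = 4 + 56.25 = 60.25
The smallest is to D, so q lies in the Voronoi region of D.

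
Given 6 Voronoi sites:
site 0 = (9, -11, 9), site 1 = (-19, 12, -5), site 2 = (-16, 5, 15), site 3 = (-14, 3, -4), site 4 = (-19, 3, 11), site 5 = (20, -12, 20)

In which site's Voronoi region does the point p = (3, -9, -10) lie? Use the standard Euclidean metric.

Since √ is increasing, it suffices to compare squared distances:
d²(p, site 0) = (3−9)² + (-9−(-11))² + (-10−9)² = 36 + 4 + 361 = 401
d²(p, site 1) = (3−(-19))² + (-9−12)² + (-10−(-5))² = 484 + 441 + 25 = 950
d²(p, site 2) = (3−(-16))² + (-9−5)² + (-10−15)² = 361 + 196 + 625 = 1182
d²(p, site 3) = (3−(-14))² + (-9−3)² + (-10−(-4))² = 289 + 144 + 36 = 469
d²(p, site 4) = (3−(-19))² + (-9−3)² + (-10−11)² = 484 + 144 + 441 = 1069
d²(p, site 5) = (3−20)² + (-9−(-12))² + (-10−20)² = 289 + 9 + 900 = 1198
Minimum is at site 0.

site 0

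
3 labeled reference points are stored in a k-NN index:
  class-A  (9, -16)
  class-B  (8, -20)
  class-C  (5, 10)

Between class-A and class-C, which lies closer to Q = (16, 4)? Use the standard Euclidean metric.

class-C

Compare squared distances:
d²(Q, class-A) = (16−9)² + (4−(-16))² = 49 + 400 = 449
d²(Q, class-C) = (16−5)² + (4−10)² = 121 + 36 = 157
449 > 157, so class-C is closer.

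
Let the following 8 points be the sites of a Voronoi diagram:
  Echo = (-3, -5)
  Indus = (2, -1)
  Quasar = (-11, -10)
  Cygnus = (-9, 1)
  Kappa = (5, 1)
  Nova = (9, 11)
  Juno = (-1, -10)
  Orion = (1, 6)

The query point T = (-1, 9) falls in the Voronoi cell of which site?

Orion

Compare squared distances (the ordering matches that of the actual distances):
d²(T, Echo) = (-1−(-3))² + (9−(-5))² = 4 + 196 = 200
d²(T, Indus) = (-1−2)² + (9−(-1))² = 9 + 100 = 109
d²(T, Quasar) = (-1−(-11))² + (9−(-10))² = 100 + 361 = 461
d²(T, Cygnus) = (-1−(-9))² + (9−1)² = 64 + 64 = 128
d²(T, Kappa) = (-1−5)² + (9−1)² = 36 + 64 = 100
d²(T, Nova) = (-1−9)² + (9−11)² = 100 + 4 = 104
d²(T, Juno) = (-1−(-1))² + (9−(-10))² = 0 + 361 = 361
d²(T, Orion) = (-1−1)² + (9−6)² = 4 + 9 = 13
The smallest is to Orion, so T lies in the Voronoi region of Orion.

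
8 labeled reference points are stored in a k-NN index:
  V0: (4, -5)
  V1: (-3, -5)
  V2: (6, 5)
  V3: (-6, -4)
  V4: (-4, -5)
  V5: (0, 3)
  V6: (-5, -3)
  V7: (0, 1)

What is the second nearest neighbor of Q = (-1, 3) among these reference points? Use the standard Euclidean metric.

Compare squared distances (the ordering matches that of the actual distances):
|QV0|² = (-1−4)² + (3−(-5))² = 25 + 64 = 89
|QV1|² = (-1−(-3))² + (3−(-5))² = 4 + 64 = 68
|QV2|² = (-1−6)² + (3−5)² = 49 + 4 = 53
|QV3|² = (-1−(-6))² + (3−(-4))² = 25 + 49 = 74
|QV4|² = (-1−(-4))² + (3−(-5))² = 9 + 64 = 73
|QV5|² = (-1−0)² + (3−3)² = 1 + 0 = 1
|QV6|² = (-1−(-5))² + (3−(-3))² = 16 + 36 = 52
|QV7|² = (-1−0)² + (3−1)² = 1 + 4 = 5
Sorted ascending: V5, V7, V6, … — the second-nearest is V7.

V7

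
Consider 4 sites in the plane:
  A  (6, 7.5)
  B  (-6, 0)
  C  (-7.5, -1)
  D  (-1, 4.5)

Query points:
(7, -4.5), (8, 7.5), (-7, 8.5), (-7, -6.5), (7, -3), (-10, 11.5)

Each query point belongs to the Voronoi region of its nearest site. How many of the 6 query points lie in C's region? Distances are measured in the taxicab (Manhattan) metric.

(7, -4.5) — d to each: A:13, B:17.5, C:18, D:17 → nearest is A
(8, 7.5) — d to each: A:2, B:21.5, C:24, D:12 → nearest is A
(-7, 8.5) — d to each: A:14, B:9.5, C:10, D:10 → nearest is B
(-7, -6.5) — d to each: A:27, B:7.5, C:6, D:17 → nearest is C
(7, -3) — d to each: A:11.5, B:16, C:16.5, D:15.5 → nearest is A
(-10, 11.5) — d to each: A:20, B:15.5, C:15, D:16 → nearest is C
2 of the 6 points have C as nearest.

2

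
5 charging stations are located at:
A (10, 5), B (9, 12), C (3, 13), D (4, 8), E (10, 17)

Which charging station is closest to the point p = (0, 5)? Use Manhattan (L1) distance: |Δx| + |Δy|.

D

d(p,A) = |0−10| + |5−5| = 10 + 0 = 10
d(p,B) = |0−9| + |5−12| = 9 + 7 = 16
d(p,C) = |0−3| + |5−13| = 3 + 8 = 11
d(p,D) = |0−4| + |5−8| = 4 + 3 = 7
d(p,E) = |0−10| + |5−17| = 10 + 12 = 22
The smallest is to D, so p lies in the Voronoi region of D.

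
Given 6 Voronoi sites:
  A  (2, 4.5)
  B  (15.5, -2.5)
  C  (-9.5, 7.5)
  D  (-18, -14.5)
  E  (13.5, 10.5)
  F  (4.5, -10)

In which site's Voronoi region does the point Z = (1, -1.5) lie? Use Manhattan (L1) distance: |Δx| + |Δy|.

A

d(Z,A) = |1−2| + |-1.5−4.5| = 1 + 6 = 7
d(Z,B) = |1−15.5| + |-1.5−(-2.5)| = 14.5 + 1 = 15.5
d(Z,C) = |1−(-9.5)| + |-1.5−7.5| = 10.5 + 9 = 19.5
d(Z,D) = |1−(-18)| + |-1.5−(-14.5)| = 19 + 13 = 32
d(Z,E) = |1−13.5| + |-1.5−10.5| = 12.5 + 12 = 24.5
d(Z,F) = |1−4.5| + |-1.5−(-10)| = 3.5 + 8.5 = 12
The smallest is to A, so Z lies in the Voronoi region of A.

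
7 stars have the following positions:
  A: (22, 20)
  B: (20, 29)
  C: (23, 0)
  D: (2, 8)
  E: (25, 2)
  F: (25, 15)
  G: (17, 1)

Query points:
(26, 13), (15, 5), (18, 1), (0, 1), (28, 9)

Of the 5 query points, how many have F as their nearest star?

2

(26, 13) — d² to each: A:65, B:292, C:178, D:601, E:122, F:5, G:225 → nearest is F
(15, 5) — d² to each: A:274, B:601, C:89, D:178, E:109, F:200, G:20 → nearest is G
(18, 1) — d² to each: A:377, B:788, C:26, D:305, E:50, F:245, G:1 → nearest is G
(0, 1) — d² to each: A:845, B:1184, C:530, D:53, E:626, F:821, G:289 → nearest is D
(28, 9) — d² to each: A:157, B:464, C:106, D:677, E:58, F:45, G:185 → nearest is F
2 of the 5 points have F as nearest.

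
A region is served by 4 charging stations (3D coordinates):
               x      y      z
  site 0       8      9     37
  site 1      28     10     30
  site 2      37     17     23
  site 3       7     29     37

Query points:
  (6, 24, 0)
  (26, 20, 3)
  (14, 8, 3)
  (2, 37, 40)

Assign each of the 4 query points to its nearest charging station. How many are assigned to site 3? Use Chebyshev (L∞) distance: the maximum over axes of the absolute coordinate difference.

(6, 24, 0) — d to each: site 0:37, site 1:30, site 2:31, site 3:37 → nearest is site 1
(26, 20, 3) — d to each: site 0:34, site 1:27, site 2:20, site 3:34 → nearest is site 2
(14, 8, 3) — d to each: site 0:34, site 1:27, site 2:23, site 3:34 → nearest is site 2
(2, 37, 40) — d to each: site 0:28, site 1:27, site 2:35, site 3:8 → nearest is site 3
1 of the 4 points has site 3 as nearest.

1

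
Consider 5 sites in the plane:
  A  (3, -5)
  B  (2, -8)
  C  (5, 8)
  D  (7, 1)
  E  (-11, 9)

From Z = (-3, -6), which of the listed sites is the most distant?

Compare squared distances (the ordering matches that of the actual distances):
|ZA|² = (-3−3)² + (-6−(-5))² = 36 + 1 = 37
|ZB|² = (-3−2)² + (-6−(-8))² = 25 + 4 = 29
|ZC|² = (-3−5)² + (-6−8)² = 64 + 196 = 260
|ZD|² = (-3−7)² + (-6−1)² = 100 + 49 = 149
|ZE|² = (-3−(-11))² + (-6−9)² = 64 + 225 = 289
The largest is to E.

E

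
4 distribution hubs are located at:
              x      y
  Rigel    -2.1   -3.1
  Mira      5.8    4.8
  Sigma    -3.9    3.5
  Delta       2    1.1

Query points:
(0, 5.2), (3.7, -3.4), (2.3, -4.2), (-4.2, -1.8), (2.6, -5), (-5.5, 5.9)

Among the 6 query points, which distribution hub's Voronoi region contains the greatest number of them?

(0, 5.2) — d² to each: Rigel:73.3, Mira:33.8, Sigma:18.1, Delta:20.81 → nearest is Sigma
(3.7, -3.4) — d² to each: Rigel:33.73, Mira:71.65, Sigma:105.37, Delta:23.14 → nearest is Delta
(2.3, -4.2) — d² to each: Rigel:20.57, Mira:93.25, Sigma:97.73, Delta:28.18 → nearest is Rigel
(-4.2, -1.8) — d² to each: Rigel:6.1, Mira:143.56, Sigma:28.18, Delta:46.85 → nearest is Rigel
(2.6, -5) — d² to each: Rigel:25.7, Mira:106.28, Sigma:114.5, Delta:37.57 → nearest is Rigel
(-5.5, 5.9) — d² to each: Rigel:92.56, Mira:128.9, Sigma:8.32, Delta:79.29 → nearest is Sigma
Tally — Rigel:3, Sigma:2, Delta:1. Rigel captures the most (3).

Rigel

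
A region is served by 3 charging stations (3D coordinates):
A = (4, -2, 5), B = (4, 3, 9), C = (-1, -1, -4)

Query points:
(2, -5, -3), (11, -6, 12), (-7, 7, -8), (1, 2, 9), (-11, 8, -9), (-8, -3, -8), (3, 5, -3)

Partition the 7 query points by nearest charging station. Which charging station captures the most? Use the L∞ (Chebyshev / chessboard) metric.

(2, -5, -3) — d to each: A:8, B:12, C:4 → nearest is C
(11, -6, 12) — d to each: A:7, B:9, C:16 → nearest is A
(-7, 7, -8) — d to each: A:13, B:17, C:8 → nearest is C
(1, 2, 9) — d to each: A:4, B:3, C:13 → nearest is B
(-11, 8, -9) — d to each: A:15, B:18, C:10 → nearest is C
(-8, -3, -8) — d to each: A:13, B:17, C:7 → nearest is C
(3, 5, -3) — d to each: A:8, B:12, C:6 → nearest is C
Tally — A:1, B:1, C:5. C captures the most (5).

C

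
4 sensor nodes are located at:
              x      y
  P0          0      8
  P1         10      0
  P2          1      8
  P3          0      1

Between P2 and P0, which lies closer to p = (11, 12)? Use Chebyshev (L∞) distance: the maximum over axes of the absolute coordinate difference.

P2

d(p,P2) = max(10, 4) = 10
d(p,P0) = max(11, 4) = 11
10 < 11, so P2 is closer.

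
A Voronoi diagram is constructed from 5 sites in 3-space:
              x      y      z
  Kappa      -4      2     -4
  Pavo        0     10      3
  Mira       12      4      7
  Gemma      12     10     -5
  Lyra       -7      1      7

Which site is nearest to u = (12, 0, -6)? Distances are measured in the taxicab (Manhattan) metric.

d(u, Kappa) = 16 + 2 + 2 = 20
d(u, Pavo) = 12 + 10 + 9 = 31
d(u, Mira) = 0 + 4 + 13 = 17
d(u, Gemma) = 0 + 10 + 1 = 11
d(u, Lyra) = 19 + 1 + 13 = 33
Gemma is nearest.

Gemma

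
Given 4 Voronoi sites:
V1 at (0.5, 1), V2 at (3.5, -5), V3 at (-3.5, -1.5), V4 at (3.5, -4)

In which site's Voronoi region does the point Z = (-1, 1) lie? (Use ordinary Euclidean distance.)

Since √ is increasing, it suffices to compare squared distances:
|ZV1|² = (-1−0.5)² + (1−1)² = 2.25 + 0 = 2.25
|ZV2|² = (-1−3.5)² + (1−(-5))² = 20.25 + 36 = 56.25
|ZV3|² = (-1−(-3.5))² + (1−(-1.5))² = 6.25 + 6.25 = 12.5
|ZV4|² = (-1−3.5)² + (1−(-4))² = 20.25 + 25 = 45.25
The smallest is to V1, so Z lies in the Voronoi region of V1.

V1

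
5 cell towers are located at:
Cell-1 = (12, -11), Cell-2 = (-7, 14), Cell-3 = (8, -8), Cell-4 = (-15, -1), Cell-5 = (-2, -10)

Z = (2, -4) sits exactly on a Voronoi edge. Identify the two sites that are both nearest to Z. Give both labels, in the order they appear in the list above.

Cell-3 and Cell-5

Squared distances from Z to each site:
d²(Z, Cell-1) = 100 + 49 = 149
d²(Z, Cell-2) = 81 + 324 = 405
d²(Z, Cell-3) = 36 + 16 = 52
d²(Z, Cell-4) = 289 + 9 = 298
d²(Z, Cell-5) = 16 + 36 = 52
Z is equidistant from Cell-3 and Cell-5 (both at squared distance 52), and every other site is strictly farther — so Z lies on the Cell-3–Cell-5 Voronoi edge.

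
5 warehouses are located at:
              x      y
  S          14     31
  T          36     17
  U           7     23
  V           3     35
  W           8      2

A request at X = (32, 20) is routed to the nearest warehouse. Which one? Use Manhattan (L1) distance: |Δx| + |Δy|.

d(X,S) = |32−14| + |20−31| = 18 + 11 = 29
d(X,T) = |32−36| + |20−17| = 4 + 3 = 7
d(X,U) = |32−7| + |20−23| = 25 + 3 = 28
d(X,V) = |32−3| + |20−35| = 29 + 15 = 44
d(X,W) = |32−8| + |20−2| = 24 + 18 = 42
The smallest is to T, so X lies in the Voronoi region of T.

T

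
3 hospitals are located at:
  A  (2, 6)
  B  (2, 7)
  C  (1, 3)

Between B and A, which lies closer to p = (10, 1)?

A

Compare squared distances:
|pB|² = (10−2)² + (1−7)² = 64 + 36 = 100
|pA|² = (10−2)² + (1−6)² = 64 + 25 = 89
100 > 89, so A is closer.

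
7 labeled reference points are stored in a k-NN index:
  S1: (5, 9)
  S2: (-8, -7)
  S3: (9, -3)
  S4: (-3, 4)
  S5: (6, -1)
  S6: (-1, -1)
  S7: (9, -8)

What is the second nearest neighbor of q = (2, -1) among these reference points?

S5

Compare squared distances (the ordering matches that of the actual distances):
|qS1|² = (2−5)² + (-1−9)² = 9 + 100 = 109
|qS2|² = (2−(-8))² + (-1−(-7))² = 100 + 36 = 136
|qS3|² = (2−9)² + (-1−(-3))² = 49 + 4 = 53
|qS4|² = (2−(-3))² + (-1−4)² = 25 + 25 = 50
|qS5|² = (2−6)² + (-1−(-1))² = 16 + 0 = 16
|qS6|² = (2−(-1))² + (-1−(-1))² = 9 + 0 = 9
|qS7|² = (2−9)² + (-1−(-8))² = 49 + 49 = 98
Sorted ascending: S6, S5, S4, … — the second-nearest is S5.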